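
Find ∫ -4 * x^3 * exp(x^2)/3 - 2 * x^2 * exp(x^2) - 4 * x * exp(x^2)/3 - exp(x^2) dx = -x*(2*x + 3)*exp(x^2)/3 + C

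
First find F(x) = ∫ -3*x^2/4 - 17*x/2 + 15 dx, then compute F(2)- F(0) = 11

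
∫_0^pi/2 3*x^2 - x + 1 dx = -pi^2/8 + pi/2 + pi^3/8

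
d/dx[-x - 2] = -1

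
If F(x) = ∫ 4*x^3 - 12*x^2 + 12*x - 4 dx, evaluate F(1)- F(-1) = -16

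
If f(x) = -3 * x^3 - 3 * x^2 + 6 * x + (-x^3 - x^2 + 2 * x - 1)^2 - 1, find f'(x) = 6*x^5 + 10*x^4 - 12*x^3 - 15*x^2 + 6*x + 2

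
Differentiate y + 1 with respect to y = 1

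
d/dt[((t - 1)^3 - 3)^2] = 6*t^5 - 30*t^4 + 60*t^3 - 78*t^2 + 66*t - 24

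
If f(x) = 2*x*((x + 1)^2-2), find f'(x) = 6*x^2 + 8*x - 2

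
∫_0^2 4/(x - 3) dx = -4*log(3)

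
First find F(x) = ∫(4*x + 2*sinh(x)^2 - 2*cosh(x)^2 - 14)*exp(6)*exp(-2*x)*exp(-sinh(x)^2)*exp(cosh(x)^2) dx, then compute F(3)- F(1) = E - 5*exp(5)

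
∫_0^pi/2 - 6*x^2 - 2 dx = -pi^3/4 - pi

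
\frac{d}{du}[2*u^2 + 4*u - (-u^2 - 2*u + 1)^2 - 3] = -4*u^3 - 12*u^2 + 8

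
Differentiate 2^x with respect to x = 2^x*log(2)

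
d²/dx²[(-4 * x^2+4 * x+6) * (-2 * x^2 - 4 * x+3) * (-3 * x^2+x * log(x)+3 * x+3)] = (-720*x^5 + 160*x^4*log(x) + 72*x^4 + 96*x^3*log(x) + 2072*x^3 - 240*x^2*log(x) - 560*x^2 - 24*x*log(x) - 456*x + 18)/x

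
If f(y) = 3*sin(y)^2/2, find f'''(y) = -6*sin(2*y)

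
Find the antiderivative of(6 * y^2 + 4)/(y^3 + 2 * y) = 2*log(y*(y^2 + 2)) + C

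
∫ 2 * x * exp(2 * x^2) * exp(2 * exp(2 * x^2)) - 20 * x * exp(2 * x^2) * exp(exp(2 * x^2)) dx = (exp(exp(2*x^2)) - 20)*exp(exp(2*x^2))/4 + C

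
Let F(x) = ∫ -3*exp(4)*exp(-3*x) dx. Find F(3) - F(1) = -E + exp(-5)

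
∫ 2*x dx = x^2 + C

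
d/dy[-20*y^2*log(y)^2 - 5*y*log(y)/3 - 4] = -40*y*log(y)^2 - 40*y*log(y) - 5*log(y)/3 - 5/3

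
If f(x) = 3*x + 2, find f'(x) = 3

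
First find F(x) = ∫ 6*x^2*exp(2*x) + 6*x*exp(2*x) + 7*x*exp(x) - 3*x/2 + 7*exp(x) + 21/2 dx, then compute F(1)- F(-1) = -3*exp(-2) + 7*exp(-1) + 7*E + 21 + 3*exp(2)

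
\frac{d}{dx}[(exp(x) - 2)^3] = 3*exp(3*x) - 12*exp(2*x) + 12*exp(x)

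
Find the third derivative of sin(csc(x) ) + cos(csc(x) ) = sqrt(2)*(cos(pi/4 + 1/sin(x)) - 3*sin(pi/4 + 1/sin(x))/sin(x) - 6*cos(pi/4 + 1/sin(x))/sin(x)^2 + 6*sin(pi/4 + 1/sin(x))/sin(x)^3 + cos(x)^2*cos(pi/4 + 1/sin(x))/sin(x)^4)*cos(x)/sin(x)^2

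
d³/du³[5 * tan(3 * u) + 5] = 810*tan(3*u)^4 + 1080*tan(3*u)^2 + 270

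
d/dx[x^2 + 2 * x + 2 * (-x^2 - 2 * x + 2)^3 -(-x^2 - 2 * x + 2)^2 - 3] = -12*x^5 - 60*x^4 - 52*x^3 + 84*x^2 + 50*x - 38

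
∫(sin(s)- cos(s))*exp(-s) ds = -exp(-s)*sin(s) + C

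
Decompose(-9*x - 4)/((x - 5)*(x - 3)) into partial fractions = 31/(2*(x - 3)) - 49/(2*(x - 5))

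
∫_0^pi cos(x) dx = 0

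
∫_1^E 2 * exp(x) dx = -2*E + 2*exp(E)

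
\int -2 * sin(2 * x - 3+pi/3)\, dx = cos(2*x - 3 + pi/3) + C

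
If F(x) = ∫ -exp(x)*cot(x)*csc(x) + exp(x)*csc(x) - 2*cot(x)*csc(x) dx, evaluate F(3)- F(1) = (-E - 2)*csc(1) + (2 + exp(3))*csc(3)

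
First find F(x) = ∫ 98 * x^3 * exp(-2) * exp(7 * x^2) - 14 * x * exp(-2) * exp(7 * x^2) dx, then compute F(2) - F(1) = -5*exp(5) + 26*exp(26)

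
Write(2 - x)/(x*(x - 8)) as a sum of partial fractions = -3/(4*(x - 8)) - 1/(4*x)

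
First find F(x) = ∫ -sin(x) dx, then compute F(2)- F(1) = -cos(1) + cos(2)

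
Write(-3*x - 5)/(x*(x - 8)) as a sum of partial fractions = -29/(8*(x - 8)) + 5/(8*x)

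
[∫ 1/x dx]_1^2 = log(2)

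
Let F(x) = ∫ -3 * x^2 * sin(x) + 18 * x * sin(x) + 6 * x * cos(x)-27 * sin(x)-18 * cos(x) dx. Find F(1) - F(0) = -27 + 12*cos(1)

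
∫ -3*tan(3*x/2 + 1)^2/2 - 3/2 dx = -tan(3*x/2 + 1) + C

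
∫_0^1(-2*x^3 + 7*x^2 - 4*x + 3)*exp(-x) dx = 2*exp(-1) + 1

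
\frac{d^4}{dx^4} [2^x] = 2^x*log(2)^4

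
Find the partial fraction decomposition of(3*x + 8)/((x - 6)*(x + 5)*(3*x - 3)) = -7/(198*(x + 5)) - 11/(90*(x - 1)) + 26/(165*(x - 6))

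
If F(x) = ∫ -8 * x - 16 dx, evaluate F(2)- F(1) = -28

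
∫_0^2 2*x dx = 4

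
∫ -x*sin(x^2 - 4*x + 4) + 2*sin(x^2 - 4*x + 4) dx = cos((x - 2)^2)/2 + C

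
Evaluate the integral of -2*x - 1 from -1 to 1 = -2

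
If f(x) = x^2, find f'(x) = 2*x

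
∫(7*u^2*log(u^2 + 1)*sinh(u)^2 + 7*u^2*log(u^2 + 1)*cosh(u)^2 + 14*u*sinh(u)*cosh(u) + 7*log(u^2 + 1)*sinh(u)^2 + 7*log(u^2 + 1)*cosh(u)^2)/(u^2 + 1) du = 7*log(u^2 + 1)*sinh(2*u)/2 + C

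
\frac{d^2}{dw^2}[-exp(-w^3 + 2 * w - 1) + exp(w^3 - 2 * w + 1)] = (9*w^4*exp(2*w^3 - 4*w + 2) - 9*w^4 - 12*w^2*exp(2*w^3 - 4*w + 2) + 12*w^2 + 6*w*exp(2*w^3 - 4*w + 2) + 6*w + 4*exp(2*w^3 - 4*w + 2) - 4)*exp(-w^3 + 2*w - 1)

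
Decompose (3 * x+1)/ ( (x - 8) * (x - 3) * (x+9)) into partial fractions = -13/(102*(x + 9)) - 1/(6*(x - 3)) + 5/(17*(x - 8))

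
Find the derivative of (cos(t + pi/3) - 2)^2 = 4*sin(t + pi/3) - cos(2*t + pi/6)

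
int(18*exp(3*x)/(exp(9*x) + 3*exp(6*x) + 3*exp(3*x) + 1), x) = 3*(2*exp(6*x) + 4*exp(3*x) + 1)/(exp(6*x) + 2*exp(3*x) + 1) + C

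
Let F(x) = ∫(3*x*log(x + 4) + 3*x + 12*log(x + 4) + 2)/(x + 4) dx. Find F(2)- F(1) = -5*log(5) + 8*log(6)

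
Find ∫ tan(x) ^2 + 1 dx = tan(x) + C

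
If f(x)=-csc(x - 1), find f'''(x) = 6*cot(x - 1)^3*csc(x - 1) + 5*cot(x - 1)*csc(x - 1)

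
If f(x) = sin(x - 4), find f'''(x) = -cos(x - 4)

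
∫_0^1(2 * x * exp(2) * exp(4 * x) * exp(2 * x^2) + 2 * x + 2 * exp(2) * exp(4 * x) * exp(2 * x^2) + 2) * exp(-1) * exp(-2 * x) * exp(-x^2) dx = -E - exp(-4) + exp(-1) + exp(4)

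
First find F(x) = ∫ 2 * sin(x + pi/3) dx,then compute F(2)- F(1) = 2*cos(1 + pi/3) - 2*cos(pi/3 + 2)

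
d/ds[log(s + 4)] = 1/(s + 4)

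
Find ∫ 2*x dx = x^2 + C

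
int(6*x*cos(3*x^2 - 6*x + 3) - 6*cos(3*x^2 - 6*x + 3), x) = sin(3*(x - 1)^2) + C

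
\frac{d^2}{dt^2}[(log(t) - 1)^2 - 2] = (4 - 2*log(t))/t^2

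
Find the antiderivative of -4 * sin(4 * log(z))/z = cos(4*log(z)) + C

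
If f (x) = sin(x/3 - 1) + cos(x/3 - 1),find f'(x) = sqrt(2)*cos(x/3 - 1 + pi/4)/3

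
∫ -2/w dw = -2*log(3*w) + C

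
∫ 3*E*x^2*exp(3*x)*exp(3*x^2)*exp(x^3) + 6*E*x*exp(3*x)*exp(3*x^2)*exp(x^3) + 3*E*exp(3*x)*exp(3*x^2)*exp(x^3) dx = exp((x + 1)^3) + C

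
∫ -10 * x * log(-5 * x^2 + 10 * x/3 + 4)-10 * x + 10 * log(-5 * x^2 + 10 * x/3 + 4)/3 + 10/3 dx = (-15*x^2 + 10*x + 12)*log(-5*x^2 + 10*x/3 + 4)/3 + C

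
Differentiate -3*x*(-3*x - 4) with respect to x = 18*x + 12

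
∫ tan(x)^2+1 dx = tan(x) + C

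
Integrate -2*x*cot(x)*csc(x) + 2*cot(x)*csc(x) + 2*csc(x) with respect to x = (2*x - 2)*csc(x) + C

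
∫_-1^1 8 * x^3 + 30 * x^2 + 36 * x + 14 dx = 48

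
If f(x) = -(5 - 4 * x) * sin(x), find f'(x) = 4*x*cos(x) + 4*sin(x) - 5*cos(x)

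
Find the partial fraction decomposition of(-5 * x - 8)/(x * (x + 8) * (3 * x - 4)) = -33/(28*(3*x - 4)) + 1/(7*(x + 8)) + 1/(4*x)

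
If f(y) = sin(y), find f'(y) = cos(y)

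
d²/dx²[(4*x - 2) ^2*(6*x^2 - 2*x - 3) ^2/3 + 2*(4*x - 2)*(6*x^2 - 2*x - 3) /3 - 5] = 5760*x^4 - 6400*x^3 + 64*x^2 + 1312*x - 144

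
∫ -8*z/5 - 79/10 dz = -4*z^2/5 - 79*z/10 + C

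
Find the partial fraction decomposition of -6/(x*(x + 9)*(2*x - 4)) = -1/(33*(x + 9)) - 3/(22*(x - 2)) + 1/(6*x)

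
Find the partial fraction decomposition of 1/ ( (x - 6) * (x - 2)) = -1/(4*(x - 2)) + 1/(4*(x - 6))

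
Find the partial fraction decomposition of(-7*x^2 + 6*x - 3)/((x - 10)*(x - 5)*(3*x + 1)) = -13/(124*(3*x + 1)) + 37/(20*(x - 5)) - 643/(155*(x - 10))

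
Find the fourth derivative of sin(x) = sin(x)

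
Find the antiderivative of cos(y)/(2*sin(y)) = log(3*sin(y))/2 + C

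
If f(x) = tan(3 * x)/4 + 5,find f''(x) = 9*sin(3*x)/(2*cos(3*x)^3)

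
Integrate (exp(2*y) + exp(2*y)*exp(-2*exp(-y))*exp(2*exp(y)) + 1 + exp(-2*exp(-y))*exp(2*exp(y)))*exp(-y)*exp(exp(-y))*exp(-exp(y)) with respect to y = 2*sinh(2*sinh(y)) + C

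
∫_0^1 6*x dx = 3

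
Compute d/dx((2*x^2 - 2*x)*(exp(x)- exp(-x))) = (2*x^2*exp(2*x) + 2*x^2 + 2*x*exp(2*x) - 6*x - 2*exp(2*x) + 2)*exp(-x)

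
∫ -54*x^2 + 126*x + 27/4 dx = -18*x^3 + 63*x^2 + 27*x/4 + C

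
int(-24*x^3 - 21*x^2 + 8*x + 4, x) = -6*x^4 - 7*x^3 + 4*x^2 + 4*x + C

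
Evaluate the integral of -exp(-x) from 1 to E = -exp(-1) + exp(-E)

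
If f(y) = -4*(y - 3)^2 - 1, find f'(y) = 24 - 8*y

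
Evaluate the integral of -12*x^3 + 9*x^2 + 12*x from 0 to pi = -3*pi*(-pi^2 - 2*pi + pi^3)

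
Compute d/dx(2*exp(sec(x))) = 2*exp(sec(x))*tan(x)*sec(x)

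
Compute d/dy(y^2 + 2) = 2*y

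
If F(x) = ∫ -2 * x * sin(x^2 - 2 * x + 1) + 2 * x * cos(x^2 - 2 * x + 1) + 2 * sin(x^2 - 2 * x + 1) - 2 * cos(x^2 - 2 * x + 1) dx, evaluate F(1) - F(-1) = -cos(4) - sin(4) + 1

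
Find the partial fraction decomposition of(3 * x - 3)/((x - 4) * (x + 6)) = 21/(10*(x + 6)) + 9/(10*(x - 4))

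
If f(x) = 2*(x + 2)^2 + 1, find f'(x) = 4*x + 8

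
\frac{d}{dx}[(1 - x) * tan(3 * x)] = -3*x/cos(3*x)^2 - tan(3*x) + 3/cos(3*x)^2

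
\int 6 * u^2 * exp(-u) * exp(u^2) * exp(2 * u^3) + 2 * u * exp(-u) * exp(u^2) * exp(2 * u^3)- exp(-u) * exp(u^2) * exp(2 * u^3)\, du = exp(u*(2*u^2 + u - 1)) + C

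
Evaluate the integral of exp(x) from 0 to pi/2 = -1 + exp(pi/2)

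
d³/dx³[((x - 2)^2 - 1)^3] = 120*x^3 - 720*x^2 + 1368*x - 816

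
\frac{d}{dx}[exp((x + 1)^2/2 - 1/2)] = x*exp(x^2/2 + x) + exp(x^2/2 + x)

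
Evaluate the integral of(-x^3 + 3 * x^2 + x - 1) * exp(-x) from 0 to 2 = 6*exp(-2)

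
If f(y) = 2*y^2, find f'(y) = 4*y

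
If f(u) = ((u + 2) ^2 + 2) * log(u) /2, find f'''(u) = (u^2 - 2*u + 6)/u^3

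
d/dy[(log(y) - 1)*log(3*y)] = (2*log(y) - 1 + log(3))/y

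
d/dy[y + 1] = 1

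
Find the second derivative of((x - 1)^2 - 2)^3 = 30*x^4 - 120*x^3 + 108*x^2 + 24*x - 18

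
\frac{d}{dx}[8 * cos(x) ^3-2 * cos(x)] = 24*sin(x)^3 - 22*sin(x)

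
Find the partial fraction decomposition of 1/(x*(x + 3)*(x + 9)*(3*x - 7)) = 27/(3808*(3*x - 7)) - 1/(1836*(x + 9)) + 1/(288*(x + 3)) - 1/(189*x)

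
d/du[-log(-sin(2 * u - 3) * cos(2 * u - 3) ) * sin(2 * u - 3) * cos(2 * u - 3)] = 2*(-log(-sin(4*u - 6)) - 1 + log(2))*cos(4*u - 6)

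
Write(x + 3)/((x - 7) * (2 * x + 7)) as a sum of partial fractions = 1/(21*(2*x + 7)) + 10/(21*(x - 7))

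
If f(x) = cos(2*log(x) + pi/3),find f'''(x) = 4*(sin(2*log(x) + pi/3) + 3*cos(2*log(x) + pi/3))/x^3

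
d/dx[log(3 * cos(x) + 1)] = -3*sin(x)/(3*cos(x) + 1)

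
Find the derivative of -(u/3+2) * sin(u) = -u*cos(u)/3 - sin(u)/3 - 2*cos(u)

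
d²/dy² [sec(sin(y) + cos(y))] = (sin(2*y) - 2*sin(2*y)/cos(sqrt(2)*sin(y + pi/4))^2 - sqrt(2)*sin(sqrt(2)*sin(y + pi/4))*sin(y + pi/4)/cos(sqrt(2)*sin(y + pi/4)) - 1 + 2/cos(sqrt(2)*sin(y + pi/4))^2)/cos(sqrt(2)*sin(y + pi/4))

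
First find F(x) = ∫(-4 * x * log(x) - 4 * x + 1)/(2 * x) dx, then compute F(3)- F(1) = -11*log(3)/2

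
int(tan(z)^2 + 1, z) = tan(z) + C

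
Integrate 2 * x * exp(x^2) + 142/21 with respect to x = 142*x/21 + exp(x^2) + C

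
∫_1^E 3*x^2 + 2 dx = -3 + 2*E + exp(3)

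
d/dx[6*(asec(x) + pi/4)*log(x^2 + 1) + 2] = (12*x^3*sqrt(1 - 1/x^2)*asec(x) + 3*pi*x^3*sqrt(1 - 1/x^2) + 6*x^2*log(x^2 + 1) + 6*log(x^2 + 1))/(x^4*sqrt(1 - 1/x^2) + x^2*sqrt(1 - 1/x^2))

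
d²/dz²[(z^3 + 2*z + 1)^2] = 30*z^4 + 48*z^2 + 12*z + 8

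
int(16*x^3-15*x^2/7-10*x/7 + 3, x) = 4*x^4 - 5*x^3/7 - 5*x^2/7 + 3*x + C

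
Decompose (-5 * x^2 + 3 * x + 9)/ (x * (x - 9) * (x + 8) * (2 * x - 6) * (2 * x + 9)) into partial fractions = 94/(2835*(2*x + 9)) - 335/(20944*(x + 8)) + 1/(220*(x - 3)) - 41/(5508*(x - 9)) + 1/(432*x)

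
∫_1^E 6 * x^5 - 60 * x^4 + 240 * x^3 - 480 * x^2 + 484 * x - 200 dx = -3 + (-2 + E)^6 + 2*(-2 + E)^2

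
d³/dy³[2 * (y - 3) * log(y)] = (-2*y - 12)/y^3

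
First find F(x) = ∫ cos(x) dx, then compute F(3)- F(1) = -sin(1) + sin(3)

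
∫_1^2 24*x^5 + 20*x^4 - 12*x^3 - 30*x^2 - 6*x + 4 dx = 256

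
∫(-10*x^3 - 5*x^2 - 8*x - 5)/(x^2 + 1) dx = -5*x^2 - 5*x + log(x^2 + 1) + C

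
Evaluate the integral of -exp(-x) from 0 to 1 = -1 + exp(-1)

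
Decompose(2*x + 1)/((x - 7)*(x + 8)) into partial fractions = 1/(x + 8) + 1/(x - 7)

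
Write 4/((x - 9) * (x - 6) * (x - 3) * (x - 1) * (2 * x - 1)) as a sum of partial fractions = 64/(935*(2*x - 1)) - 1/(20*(x - 1)) + 1/(45*(x - 3)) - 4/(495*(x - 6)) + 1/(612*(x - 9))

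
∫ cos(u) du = sin(u) + C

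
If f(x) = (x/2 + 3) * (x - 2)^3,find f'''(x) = 12*x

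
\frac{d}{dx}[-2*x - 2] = -2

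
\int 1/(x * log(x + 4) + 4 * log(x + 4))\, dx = log(3*log(x + 4)) + C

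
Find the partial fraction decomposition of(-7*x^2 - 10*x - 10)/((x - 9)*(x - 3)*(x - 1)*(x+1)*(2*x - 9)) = 3148/(2079*(2*x - 9)) - 7/(880*(x + 1)) + 27/(224*(x - 1)) - 103/(144*(x - 3)) - 667/(4320*(x - 9))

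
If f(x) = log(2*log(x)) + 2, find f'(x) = 1/(x*log(x))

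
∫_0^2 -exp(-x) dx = -1 + exp(-2)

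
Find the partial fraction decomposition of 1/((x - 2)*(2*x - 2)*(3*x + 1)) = 9/(56*(3*x + 1)) - 1/(8*(x - 1)) + 1/(14*(x - 2))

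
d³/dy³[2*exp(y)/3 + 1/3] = 2*exp(y)/3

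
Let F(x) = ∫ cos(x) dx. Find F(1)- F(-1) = 2*sin(1)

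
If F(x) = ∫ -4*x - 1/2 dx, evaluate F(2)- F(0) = -9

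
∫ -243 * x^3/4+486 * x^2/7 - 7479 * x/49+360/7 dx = -243*x^4/16 + 162*x^3/7 - 7479*x^2/98 + 360*x/7 + C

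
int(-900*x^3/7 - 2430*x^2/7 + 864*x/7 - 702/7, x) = -225*x^4/7 - 810*x^3/7 + 432*x^2/7 - 702*x/7 + C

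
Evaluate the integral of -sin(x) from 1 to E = cos(E) - cos(1)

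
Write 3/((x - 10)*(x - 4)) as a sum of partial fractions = -1/(2*(x - 4)) + 1/(2*(x - 10))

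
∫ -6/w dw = -6*log(w) + C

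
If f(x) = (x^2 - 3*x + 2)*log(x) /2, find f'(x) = (2*x^2*log(x) + x^2 - 3*x*log(x) - 3*x + 2)/(2*x)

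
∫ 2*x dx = x^2 + C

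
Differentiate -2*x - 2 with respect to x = -2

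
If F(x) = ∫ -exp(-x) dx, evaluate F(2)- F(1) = -exp(-1) + exp(-2)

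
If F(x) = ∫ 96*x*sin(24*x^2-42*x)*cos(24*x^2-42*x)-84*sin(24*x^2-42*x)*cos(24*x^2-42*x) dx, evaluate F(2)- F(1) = -cos(24)/2 + cos(36)/2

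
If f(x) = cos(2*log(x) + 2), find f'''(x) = (4*sin(2*log(x) + 2) + 12*cos(2*log(x) + 2))/x^3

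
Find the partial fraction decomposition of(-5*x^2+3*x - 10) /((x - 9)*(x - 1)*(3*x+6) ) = -4/(11*(x + 2)) + 1/(6*(x - 1)) - 97/(66*(x - 9))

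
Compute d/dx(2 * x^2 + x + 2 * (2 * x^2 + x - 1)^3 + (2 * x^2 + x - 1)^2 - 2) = 96*x^5 + 120*x^4 - 32*x^3 - 54*x^2 + 10*x + 5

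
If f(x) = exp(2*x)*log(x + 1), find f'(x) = (2*x*exp(2*x)*log(x + 1) + 2*exp(2*x)*log(x + 1) + exp(2*x))/(x + 1)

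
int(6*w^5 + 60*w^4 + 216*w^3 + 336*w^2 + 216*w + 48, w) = w^6 + 12*w^5 + 54*w^4 + 112*w^3 + 108*w^2 + 48*w + C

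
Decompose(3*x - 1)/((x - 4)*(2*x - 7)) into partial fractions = -19/(2*x - 7) + 11/(x - 4)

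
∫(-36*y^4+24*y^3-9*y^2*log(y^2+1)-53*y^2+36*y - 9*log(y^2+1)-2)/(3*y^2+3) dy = -4*y^3 + 4*y^2 + y/3 - (3*y - 2)*log(y^2 + 1) + acot(y) + C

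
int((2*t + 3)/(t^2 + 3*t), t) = log(-t*(t + 3)) + C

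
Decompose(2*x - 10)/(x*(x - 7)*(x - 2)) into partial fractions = 3/(5*(x - 2)) + 4/(35*(x - 7)) - 5/(7*x)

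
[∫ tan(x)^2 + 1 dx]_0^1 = tan(1)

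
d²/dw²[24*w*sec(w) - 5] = 24*(-w + 2*w/cos(w)^2 + 2*sin(w)/cos(w))/cos(w)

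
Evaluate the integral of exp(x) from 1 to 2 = -E + exp(2)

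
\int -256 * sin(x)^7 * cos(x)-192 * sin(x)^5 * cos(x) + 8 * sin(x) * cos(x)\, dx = -32*sin(x)^8 - 32*sin(x)^6 + 4*sin(x)^2 + C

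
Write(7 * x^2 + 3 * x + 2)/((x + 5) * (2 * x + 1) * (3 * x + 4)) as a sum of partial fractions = -94/(55*(3*x + 4)) + 1/(5*(2*x + 1)) + 18/(11*(x + 5))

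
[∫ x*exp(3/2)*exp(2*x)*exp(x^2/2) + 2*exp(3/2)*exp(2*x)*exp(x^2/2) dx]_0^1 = -exp(3/2) + exp(4)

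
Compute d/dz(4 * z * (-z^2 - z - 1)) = -12*z^2 - 8*z - 4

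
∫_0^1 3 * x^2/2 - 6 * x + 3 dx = 1/2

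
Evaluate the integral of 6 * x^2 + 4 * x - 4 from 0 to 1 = 0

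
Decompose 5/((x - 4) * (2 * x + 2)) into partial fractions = -1/(2*(x + 1)) + 1/(2*(x - 4))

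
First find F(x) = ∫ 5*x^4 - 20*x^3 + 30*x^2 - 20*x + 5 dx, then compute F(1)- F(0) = 1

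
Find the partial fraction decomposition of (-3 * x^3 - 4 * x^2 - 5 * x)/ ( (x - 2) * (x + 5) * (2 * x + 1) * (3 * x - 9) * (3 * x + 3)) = 2/(189*(2*x + 1)) + 25/(1512*(x + 5)) - 1/(108*(x + 1)) + 10/(189*(x - 2)) - 11/(168*(x - 3))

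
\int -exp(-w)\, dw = exp(-w) + C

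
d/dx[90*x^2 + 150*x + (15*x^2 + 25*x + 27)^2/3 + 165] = 300*x^3 + 750*x^2 + 3410*x/3 + 600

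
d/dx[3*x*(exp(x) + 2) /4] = 3*x*exp(x)/4 + 3*exp(x)/4 + 3/2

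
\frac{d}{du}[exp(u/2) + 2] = exp(u/2)/2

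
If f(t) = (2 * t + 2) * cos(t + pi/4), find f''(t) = -2*t*cos(t + pi/4) - sqrt(2)*sin(t) - 3*sqrt(2)*cos(t)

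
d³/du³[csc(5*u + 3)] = -750*cot(5*u + 3)^3*csc(5*u + 3) - 625*cot(5*u + 3)*csc(5*u + 3)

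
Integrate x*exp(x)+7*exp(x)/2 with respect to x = (x + 5/2)*exp(x) + C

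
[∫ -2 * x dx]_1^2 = -3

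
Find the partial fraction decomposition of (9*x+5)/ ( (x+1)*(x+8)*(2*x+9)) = 142/(49*(2*x + 9)) - 67/(49*(x + 8)) - 4/(49*(x + 1))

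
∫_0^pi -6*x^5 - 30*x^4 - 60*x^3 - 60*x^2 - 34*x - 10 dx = -(1 + pi)^6 - 2*(1 + pi)^2 + 3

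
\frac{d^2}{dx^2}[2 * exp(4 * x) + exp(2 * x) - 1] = 32*exp(4*x) + 4*exp(2*x)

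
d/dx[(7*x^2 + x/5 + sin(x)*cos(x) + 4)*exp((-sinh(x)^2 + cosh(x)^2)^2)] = E*(14*x - 2*sin(x)^2 + 6/5)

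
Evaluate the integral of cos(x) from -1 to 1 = 2*sin(1)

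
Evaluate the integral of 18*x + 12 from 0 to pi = -4 + (2 + 3*pi)^2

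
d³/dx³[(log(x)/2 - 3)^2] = (2*log(x) - 15)/(2*x^3)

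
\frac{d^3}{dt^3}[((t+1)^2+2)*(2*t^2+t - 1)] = 48*t + 30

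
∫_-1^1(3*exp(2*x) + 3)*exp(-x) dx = -6*exp(-1) + 6*E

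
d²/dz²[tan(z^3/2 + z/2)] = 9*z^4*tan(z^3/2 + z/2)^3/2 + 9*z^4*tan(z^3/2 + z/2)/2 + 3*z^2*tan(z^3/2 + z/2)^3 + 3*z^2*tan(z^3/2 + z/2) + 3*z*tan(z^3/2 + z/2)^2 + 3*z + tan(z^3/2 + z/2)^3/2 + tan(z^3/2 + z/2)/2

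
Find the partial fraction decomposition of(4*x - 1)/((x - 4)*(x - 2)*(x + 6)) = -5/(16*(x + 6)) - 7/(16*(x - 2)) + 3/(4*(x - 4))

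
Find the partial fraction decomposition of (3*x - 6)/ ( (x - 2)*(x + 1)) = 3/(x + 1)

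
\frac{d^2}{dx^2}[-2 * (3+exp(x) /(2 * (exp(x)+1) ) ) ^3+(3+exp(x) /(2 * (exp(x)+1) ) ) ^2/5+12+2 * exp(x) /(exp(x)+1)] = (681*exp(4*x) + 265*exp(3*x) - 844*exp(2*x) - 488*exp(x))/(20*exp(5*x) + 100*exp(4*x) + 200*exp(3*x) + 200*exp(2*x) + 100*exp(x) + 20)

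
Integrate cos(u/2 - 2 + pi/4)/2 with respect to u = sin(u/2 - 2 + pi/4) + C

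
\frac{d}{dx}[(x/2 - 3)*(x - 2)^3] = 2*x^3 - 18*x^2 + 48*x - 40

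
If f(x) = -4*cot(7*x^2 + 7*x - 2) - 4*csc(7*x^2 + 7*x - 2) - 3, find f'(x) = 28*(2*x*cos(7*x^2 + 7*x - 2) + 2*x + cos(7*x^2 + 7*x - 2) + 1)/sin(7*x^2 + 7*x - 2)^2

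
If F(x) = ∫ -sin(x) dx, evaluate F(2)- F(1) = -cos(1) + cos(2)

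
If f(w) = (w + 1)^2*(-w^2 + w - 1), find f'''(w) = -24*w - 6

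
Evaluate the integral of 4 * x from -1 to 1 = 0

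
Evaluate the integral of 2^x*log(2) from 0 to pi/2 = -1 + 2^(pi/2)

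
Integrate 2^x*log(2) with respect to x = 2^x + C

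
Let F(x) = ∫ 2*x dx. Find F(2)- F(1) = 3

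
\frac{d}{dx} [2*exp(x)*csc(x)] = 2*(1 - cos(x)/sin(x))*exp(x)/sin(x)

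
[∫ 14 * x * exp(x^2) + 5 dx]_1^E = -2*E - 5 + 7*exp(exp(2))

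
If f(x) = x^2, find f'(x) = 2*x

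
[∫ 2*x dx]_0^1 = 1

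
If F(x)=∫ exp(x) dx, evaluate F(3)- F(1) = -E + exp(3)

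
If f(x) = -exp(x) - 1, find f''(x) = -exp(x)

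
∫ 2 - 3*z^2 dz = -z^3 + 2*z + C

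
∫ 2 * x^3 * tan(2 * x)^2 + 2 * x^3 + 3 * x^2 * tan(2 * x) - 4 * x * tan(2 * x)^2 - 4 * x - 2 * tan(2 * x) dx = x*(x^2 - 2)*tan(2*x) + C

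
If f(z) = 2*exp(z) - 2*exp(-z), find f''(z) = (2*exp(2*z) - 2)*exp(-z)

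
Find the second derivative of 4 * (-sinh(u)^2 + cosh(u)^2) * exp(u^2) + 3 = 8*(2*u^2 + 1)*exp(u^2)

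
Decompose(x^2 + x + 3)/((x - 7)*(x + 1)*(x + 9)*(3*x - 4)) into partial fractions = -165/(3689*(3*x - 4)) - 75/(3968*(x + 9)) + 3/(448*(x + 1)) + 59/(2176*(x - 7))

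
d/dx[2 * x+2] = 2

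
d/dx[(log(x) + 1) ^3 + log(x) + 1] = (3*log(x)^2 + 6*log(x) + 4)/x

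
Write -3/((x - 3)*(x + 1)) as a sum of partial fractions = 3/(4*(x + 1)) - 3/(4*(x - 3))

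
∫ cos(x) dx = sin(x) + C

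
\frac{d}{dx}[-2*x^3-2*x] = -6*x^2 - 2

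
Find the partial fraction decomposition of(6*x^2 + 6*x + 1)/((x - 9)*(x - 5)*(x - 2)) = 37/(21*(x - 2)) - 181/(12*(x - 5)) + 541/(28*(x - 9))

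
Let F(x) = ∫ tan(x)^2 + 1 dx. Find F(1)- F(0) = tan(1)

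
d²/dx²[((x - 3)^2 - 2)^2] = 12*x^2 - 72*x + 100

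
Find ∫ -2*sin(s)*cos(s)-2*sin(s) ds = (cos(s) + 1)^2 + C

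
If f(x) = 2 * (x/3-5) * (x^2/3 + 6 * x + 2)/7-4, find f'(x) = 2*x^2/21 + 4*x/21 - 176/21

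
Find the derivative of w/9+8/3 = 1/9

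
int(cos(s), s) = sin(s) + C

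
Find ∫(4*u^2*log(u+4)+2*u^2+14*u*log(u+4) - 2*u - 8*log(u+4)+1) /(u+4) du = (2*u^2 - 2*u + 1)*log(u + 4) + C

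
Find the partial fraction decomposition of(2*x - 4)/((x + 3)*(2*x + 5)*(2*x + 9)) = -13/(6*(2*x + 9)) - 9/(2*(2*x + 5)) + 10/(3*(x + 3))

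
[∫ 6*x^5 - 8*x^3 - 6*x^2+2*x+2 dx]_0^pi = -2*pi^3 + 2*pi + (-pi + pi^3)^2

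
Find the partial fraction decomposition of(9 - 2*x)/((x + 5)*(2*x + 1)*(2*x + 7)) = -16/(9*(2*x + 7)) + 10/(27*(2*x + 1)) + 19/(27*(x + 5))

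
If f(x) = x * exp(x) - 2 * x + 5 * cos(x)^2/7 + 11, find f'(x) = x*exp(x) + exp(x) - 5*sin(2*x)/7 - 2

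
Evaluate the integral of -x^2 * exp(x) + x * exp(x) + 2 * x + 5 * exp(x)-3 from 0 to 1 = -4 + 4*E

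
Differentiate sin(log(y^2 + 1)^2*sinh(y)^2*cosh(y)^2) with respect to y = 2*(y^2*log(y^2 + 1)*cosh(2*y) + y*sinh(2*y) + log(y^2 + 1)*cosh(2*y))*log(y^2 + 1)*cos(log(y^2 + 1)^2*sinh(y)^2*cosh(y)^2)*sinh(y)*cosh(y)/(y^2 + 1)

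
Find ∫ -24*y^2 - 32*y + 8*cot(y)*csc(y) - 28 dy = -8*y^3 - 16*y^2 - 28*y - 8*csc(y) + C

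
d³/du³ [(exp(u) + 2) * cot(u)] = -6*exp(u)*cot(u)^4 + 6*exp(u)*cot(u)^3 - 11*exp(u)*cot(u)^2 + 7*exp(u)*cot(u) - 5*exp(u) - 12*cot(u)^4 - 16*cot(u)^2 - 4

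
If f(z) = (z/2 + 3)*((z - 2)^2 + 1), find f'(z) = 3*z^2/2 + 2*z - 19/2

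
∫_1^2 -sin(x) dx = -cos(1) + cos(2)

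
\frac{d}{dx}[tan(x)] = cos(x)^(-2)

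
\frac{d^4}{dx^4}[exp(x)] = exp(x)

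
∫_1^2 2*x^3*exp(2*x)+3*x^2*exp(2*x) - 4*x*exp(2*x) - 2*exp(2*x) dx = exp(2) + 4*exp(4)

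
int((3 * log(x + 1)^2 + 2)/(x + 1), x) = (log(x + 1)^2 + 2)*log(x + 1) + C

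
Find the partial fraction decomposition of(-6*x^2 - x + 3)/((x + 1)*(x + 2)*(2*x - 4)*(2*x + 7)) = 268/(165*(2*x + 7)) - 19/(24*(x + 2)) + 1/(15*(x + 1)) - 23/(264*(x - 2))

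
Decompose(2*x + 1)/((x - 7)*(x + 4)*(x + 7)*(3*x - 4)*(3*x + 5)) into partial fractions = -1/(416*(3*x + 5)) - 11/(6800*(3*x - 4)) - 13/(16800*(x + 7)) + 1/(528*(x + 4)) + 15/(68068*(x - 7))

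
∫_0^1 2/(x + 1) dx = -log(3) + log(12)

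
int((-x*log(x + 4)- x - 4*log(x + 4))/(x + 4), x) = -x*log(x + 4) + C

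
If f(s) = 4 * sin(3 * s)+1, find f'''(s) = -108*cos(3*s)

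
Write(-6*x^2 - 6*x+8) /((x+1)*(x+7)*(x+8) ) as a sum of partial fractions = -328/(7*(x + 8)) + 122/(3*(x + 7)) + 4/(21*(x + 1))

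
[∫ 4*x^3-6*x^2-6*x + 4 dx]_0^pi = -4 + (-pi - 2 + pi^2)^2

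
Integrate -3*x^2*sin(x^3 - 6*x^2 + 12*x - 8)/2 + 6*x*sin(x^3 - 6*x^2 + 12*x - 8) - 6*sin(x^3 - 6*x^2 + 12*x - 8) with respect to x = cos((x - 2)^3)/2 + C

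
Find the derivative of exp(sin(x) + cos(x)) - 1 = sqrt(2)*exp(sin(x))*exp(cos(x))*cos(x + pi/4)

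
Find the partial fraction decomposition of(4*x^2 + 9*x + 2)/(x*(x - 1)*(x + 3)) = 11/(12*(x + 3)) + 15/(4*(x - 1)) - 2/(3*x)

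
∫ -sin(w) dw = cos(w) + C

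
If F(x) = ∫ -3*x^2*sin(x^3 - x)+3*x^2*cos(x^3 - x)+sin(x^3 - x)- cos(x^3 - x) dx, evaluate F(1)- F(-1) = 0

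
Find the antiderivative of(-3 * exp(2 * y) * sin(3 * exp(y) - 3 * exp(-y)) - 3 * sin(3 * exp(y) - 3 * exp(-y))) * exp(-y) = cos(6*sinh(y)) + C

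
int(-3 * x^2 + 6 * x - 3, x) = -x^3 + 3*x^2 - 3*x + C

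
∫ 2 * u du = u^2 + C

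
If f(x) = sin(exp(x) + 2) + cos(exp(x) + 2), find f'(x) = sqrt(2)*exp(x)*cos(exp(x) + pi/4 + 2)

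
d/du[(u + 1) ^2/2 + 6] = u + 1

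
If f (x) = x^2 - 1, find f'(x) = 2*x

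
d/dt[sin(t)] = cos(t)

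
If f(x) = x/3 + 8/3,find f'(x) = 1/3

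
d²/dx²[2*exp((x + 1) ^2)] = 8*x^2*exp(x^2 + 2*x + 1) + 16*x*exp(x^2 + 2*x + 1) + 12*exp(x^2 + 2*x + 1)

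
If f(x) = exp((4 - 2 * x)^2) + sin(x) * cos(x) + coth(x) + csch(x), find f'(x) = 8*x*exp(16)*exp(-16*x)*exp(4*x^2) - 2*sin(x)^2 + 1 - cosh(x)/sinh(x)^2 - 1/sinh(x)^2 - 16*exp(16)*exp(-16*x)*exp(4*x^2)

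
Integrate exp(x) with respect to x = exp(x) + C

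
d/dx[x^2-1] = 2*x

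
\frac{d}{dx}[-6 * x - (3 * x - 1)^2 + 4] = -18*x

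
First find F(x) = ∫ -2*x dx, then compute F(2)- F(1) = -3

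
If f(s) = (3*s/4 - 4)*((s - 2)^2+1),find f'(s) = 9*s^2/4 - 14*s + 79/4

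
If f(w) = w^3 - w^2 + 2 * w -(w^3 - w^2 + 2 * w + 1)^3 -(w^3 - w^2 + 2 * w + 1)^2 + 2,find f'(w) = -9*w^8 + 24*w^7 - 63*w^6 + 54*w^5 - 50*w^4 - 32*w^3 + 12*w^2 - 24*w - 8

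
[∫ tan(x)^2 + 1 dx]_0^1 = tan(1)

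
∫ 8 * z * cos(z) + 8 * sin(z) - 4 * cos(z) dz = (8*z - 4)*sin(z) + C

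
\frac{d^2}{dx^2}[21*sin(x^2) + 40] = -84*x^2*sin(x^2) + 42*cos(x^2)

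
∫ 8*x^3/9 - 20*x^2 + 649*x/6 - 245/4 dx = 2*x^4/9 - 20*x^3/3 + 649*x^2/12 - 245*x/4 + C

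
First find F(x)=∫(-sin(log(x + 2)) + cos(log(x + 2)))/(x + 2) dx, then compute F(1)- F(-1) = -1 + cos(log(3)) + sin(log(3))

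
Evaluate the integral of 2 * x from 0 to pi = pi^2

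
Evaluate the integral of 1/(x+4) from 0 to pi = -log(2) + log(pi/2 + 2)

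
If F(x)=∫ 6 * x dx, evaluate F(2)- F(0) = 12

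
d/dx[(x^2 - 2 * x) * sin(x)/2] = x^2*cos(x)/2 + x*sin(x) - x*cos(x) - sin(x)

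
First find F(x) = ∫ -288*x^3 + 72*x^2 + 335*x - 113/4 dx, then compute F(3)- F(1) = -7705/2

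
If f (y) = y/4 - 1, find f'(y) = 1/4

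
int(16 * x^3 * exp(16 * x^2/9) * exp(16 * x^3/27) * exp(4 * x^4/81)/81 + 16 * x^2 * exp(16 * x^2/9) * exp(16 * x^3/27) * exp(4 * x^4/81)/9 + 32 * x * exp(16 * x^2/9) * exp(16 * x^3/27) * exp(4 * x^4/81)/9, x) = exp(4*x^2*(x + 6)^2/81) + C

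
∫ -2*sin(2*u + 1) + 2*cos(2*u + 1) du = sin(2*u + 1) + cos(2*u + 1) + C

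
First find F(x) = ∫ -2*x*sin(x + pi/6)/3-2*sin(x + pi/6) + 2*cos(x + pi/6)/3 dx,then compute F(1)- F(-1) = 4*sqrt(3)*cos(1 + pi/3)/3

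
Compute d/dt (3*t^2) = 6*t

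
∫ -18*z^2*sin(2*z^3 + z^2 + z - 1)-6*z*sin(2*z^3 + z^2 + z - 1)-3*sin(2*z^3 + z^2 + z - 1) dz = 3*cos(2*z^3 + z^2 + z - 1) + C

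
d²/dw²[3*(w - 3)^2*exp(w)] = 3*w^2*exp(w) - 6*w*exp(w) - 3*exp(w)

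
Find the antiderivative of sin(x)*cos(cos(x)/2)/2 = -sin(cos(x)/2) + C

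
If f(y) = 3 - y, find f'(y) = -1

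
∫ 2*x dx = x^2 + C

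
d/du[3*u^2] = 6*u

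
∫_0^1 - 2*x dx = -1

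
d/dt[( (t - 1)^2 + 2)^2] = 4*t^3 - 12*t^2 + 20*t - 12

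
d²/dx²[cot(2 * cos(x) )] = 2*(4*sin(x)^2*cos(2*cos(x))/sin(2*cos(x)) + cos(x))/sin(2*cos(x))^2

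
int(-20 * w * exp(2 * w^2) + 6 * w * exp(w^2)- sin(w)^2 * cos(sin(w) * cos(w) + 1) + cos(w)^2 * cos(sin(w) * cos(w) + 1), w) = -5*exp(2*w^2) + 3*exp(w^2) + sin(sin(2*w)/2 + 1) + C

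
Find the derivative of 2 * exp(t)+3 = 2*exp(t)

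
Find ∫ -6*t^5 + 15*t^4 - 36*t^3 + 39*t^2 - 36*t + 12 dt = -t^6 + 3*t^5 - 9*t^4 + 13*t^3 - 18*t^2 + 12*t + C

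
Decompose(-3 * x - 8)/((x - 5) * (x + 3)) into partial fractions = -1/(8*(x + 3)) - 23/(8*(x - 5))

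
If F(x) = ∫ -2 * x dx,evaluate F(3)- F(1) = -8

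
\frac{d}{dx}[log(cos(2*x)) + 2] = -2*tan(2*x)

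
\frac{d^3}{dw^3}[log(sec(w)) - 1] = 2*sin(w)/cos(w)^3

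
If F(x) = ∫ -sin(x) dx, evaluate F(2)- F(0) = -1 + cos(2)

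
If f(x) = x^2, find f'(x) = 2*x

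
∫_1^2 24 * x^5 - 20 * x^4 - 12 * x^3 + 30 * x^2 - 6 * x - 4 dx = 140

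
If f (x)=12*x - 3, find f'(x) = 12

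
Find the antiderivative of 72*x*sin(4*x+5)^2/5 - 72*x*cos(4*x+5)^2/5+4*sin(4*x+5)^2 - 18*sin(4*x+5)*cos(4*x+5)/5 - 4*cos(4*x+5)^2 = (-9*x/5 - 1/2)*sin(8*x + 10) + C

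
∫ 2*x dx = x^2 + C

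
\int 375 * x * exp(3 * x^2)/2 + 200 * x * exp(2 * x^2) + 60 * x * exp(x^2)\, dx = (125*exp(2*x^2)/4 + 50*exp(x^2) + 30)*exp(x^2) + C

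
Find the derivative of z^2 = 2*z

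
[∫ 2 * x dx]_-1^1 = 0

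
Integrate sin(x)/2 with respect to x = -cos(x)/2 + C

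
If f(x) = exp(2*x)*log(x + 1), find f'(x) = (2*x*exp(2*x)*log(x + 1) + 2*exp(2*x)*log(x + 1) + exp(2*x))/(x + 1)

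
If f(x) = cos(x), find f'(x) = -sin(x)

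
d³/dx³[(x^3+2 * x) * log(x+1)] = (6*x^3*log(x + 1) + 11*x^3 + 18*x^2*log(x + 1) + 27*x^2 + 18*x*log(x + 1) + 16*x + 6*log(x + 1) - 6)/(x^3 + 3*x^2 + 3*x + 1)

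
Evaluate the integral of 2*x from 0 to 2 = 4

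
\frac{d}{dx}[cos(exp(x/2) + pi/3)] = -exp(x/2)*sin(exp(x/2) + pi/3)/2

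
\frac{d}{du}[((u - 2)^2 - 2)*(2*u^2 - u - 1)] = 8*u^3 - 27*u^2 + 14*u + 2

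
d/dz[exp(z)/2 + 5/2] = exp(z)/2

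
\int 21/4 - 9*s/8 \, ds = -9*s^2/16 + 21*s/4 + C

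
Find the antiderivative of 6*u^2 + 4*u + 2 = 2*u^3 + 2*u^2 + 2*u + C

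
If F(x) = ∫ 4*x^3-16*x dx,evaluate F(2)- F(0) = -16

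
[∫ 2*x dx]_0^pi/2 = pi^2/4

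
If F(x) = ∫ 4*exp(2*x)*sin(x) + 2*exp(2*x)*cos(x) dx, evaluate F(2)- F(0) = 2*exp(4)*sin(2)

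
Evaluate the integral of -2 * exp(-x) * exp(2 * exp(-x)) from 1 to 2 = -exp(2*exp(-1)) + exp(2*exp(-2))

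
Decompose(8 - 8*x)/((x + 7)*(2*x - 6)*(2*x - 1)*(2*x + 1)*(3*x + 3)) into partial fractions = 8/(91*(2*x + 1)) - 8/(675*(2*x - 1)) + 8/(8775*(x + 7)) - 1/(27*(x + 1)) - 1/(525*(x - 3))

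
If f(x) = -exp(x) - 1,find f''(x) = -exp(x)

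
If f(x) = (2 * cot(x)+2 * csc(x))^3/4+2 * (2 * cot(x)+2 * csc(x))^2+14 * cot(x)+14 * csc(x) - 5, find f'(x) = 4*(-4*cos(x)^2 - 8*cos(x) - 4 + 2*cos(x)^3/sin(x) - cos(x)^2/sin(x) - 8*cos(x)/sin(x) - 5/sin(x))/sin(x)^3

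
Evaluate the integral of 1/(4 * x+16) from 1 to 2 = -log(5)/4 + log(6)/4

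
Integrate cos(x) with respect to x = sin(x) + C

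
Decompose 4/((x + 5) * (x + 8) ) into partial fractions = -4/(3*(x + 8)) + 4/(3*(x + 5))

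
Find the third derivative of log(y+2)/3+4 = 2/(3*y^3 + 18*y^2 + 36*y + 24)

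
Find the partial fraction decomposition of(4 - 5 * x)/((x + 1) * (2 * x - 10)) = -3/(4*(x + 1)) - 7/(4*(x - 5))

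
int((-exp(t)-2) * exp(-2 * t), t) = (exp(t) + 1)*exp(-2*t) + C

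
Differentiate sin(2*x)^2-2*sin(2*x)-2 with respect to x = 2*sin(4*x) - 4*cos(2*x)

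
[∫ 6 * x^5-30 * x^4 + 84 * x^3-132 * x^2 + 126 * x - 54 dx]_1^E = -8 + (-2*E + 3 + exp(2))^3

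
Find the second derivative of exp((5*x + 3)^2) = 2500*x^2*exp(25*x^2 + 30*x + 9) + 3000*x*exp(25*x^2 + 30*x + 9) + 950*exp(25*x^2 + 30*x + 9)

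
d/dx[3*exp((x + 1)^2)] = 6*x*exp(x^2 + 2*x + 1) + 6*exp(x^2 + 2*x + 1)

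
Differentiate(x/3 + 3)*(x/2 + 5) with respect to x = x/3 + 19/6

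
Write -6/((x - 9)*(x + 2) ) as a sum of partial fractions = 6/(11*(x + 2)) - 6/(11*(x - 9))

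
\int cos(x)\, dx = sin(x) + C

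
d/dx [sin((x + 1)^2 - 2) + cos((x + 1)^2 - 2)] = -2*x*sin(x^2 + 2*x - 1) + 2*x*cos(x^2 + 2*x - 1) - 2*sin(x^2 + 2*x - 1) + 2*cos(x^2 + 2*x - 1)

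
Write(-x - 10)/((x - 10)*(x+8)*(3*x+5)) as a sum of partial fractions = 15/(133*(3*x + 5)) - 1/(171*(x + 8)) - 2/(63*(x - 10))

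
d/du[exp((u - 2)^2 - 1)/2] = u*exp(u^2 - 4*u + 3) - 2*exp(u^2 - 4*u + 3)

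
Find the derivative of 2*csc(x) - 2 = -2*cot(x)*csc(x)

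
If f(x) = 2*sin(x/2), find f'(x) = cos(x/2)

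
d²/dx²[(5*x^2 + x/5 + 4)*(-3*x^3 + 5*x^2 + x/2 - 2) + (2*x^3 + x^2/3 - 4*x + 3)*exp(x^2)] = 8*x^5*exp(x^2) + 4*x^4*exp(x^2)/3 + 12*x^3*exp(x^2) - 300*x^3 + 46*x^2*exp(x^2)/3 + 1464*x^2/5 - 12*x*exp(x^2) - 51*x + 20*exp(x^2)/3 + 101/5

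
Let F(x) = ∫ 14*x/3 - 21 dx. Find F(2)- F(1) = -14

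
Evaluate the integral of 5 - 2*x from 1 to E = -10 + (-3 + E/2)*(-2*E - 2)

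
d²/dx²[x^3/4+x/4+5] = 3*x/2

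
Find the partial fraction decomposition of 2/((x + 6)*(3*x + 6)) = -1/(6*(x + 6)) + 1/(6*(x + 2))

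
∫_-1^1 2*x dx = 0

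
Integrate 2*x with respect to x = x^2 + C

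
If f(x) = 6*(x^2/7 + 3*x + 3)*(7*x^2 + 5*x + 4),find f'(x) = 24*x^3 + 2736*x^2/7 + 3072*x/7 + 162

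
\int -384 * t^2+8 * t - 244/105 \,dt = -128*t^3 + 4*t^2 - 244*t/105 + C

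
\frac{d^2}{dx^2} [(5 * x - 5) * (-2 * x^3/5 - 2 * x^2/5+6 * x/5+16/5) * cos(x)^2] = 4*x^4*cos(2*x) + 16*x^3*sin(2*x) - 28*x^2*cos(2*x) - 12*x^2 - 32*x*sin(2*x) - 20*x*cos(2*x) - 20*sin(2*x) + 40*cos(2*x) + 8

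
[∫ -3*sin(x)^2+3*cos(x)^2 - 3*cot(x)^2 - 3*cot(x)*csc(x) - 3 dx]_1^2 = -3/sin(1) - 3/tan(1) + 3/tan(2) - 3*sin(2)/2 + 3*sin(4)/2 + 3/sin(2)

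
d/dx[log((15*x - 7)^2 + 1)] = (90*x - 42)/(45*x^2 - 42*x + 10)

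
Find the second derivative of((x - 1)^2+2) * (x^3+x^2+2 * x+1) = 20*x^3 - 12*x^2 + 18*x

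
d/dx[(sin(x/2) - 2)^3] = -3*sin(x) + 51*cos(x/2)/8 - 3*cos(3*x/2)/8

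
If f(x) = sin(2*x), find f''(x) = -4*sin(2*x)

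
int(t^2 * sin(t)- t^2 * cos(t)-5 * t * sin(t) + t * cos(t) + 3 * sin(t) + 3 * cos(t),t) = -sqrt(2)*t*(t - 3)*sin(t + pi/4) + C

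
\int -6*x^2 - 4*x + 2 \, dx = -2*x^3 - 2*x^2 + 2*x + C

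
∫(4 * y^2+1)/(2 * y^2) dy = 2*y - 1/(2*y) + C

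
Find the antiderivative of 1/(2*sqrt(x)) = sqrt(x) + C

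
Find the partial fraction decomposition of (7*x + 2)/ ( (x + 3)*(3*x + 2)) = -8/(7*(3*x + 2)) + 19/(7*(x + 3))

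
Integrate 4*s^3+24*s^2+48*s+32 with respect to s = s^4 + 8*s^3 + 24*s^2 + 32*s + C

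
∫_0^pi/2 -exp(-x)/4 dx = -1/4 + exp(-pi/2)/4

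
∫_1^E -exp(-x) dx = -exp(-1) + exp(-E)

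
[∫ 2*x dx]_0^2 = 4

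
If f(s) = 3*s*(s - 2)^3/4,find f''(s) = 9*s^2 - 27*s + 18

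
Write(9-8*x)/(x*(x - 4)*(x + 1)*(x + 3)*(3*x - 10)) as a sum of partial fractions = 1431/(4940*(3*x - 10)) + 11/(266*(x + 3)) - 17/(130*(x + 1)) - 23/(280*(x - 4)) + 3/(40*x)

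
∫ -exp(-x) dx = exp(-x) + C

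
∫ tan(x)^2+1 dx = tan(x) + C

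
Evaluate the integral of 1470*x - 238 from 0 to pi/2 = -35*pi - 48/5 + 3*(-4 + 35*pi/2)^2/5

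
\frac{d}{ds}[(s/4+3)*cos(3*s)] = -3*s*sin(3*s)/4 - 9*sin(3*s) + cos(3*s)/4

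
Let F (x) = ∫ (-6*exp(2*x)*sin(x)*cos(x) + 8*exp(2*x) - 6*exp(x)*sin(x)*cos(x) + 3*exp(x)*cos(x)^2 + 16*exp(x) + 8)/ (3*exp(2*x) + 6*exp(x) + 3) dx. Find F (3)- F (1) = -E*cos(1)^2/(1 + E) + exp(3)*cos(3)^2/(1 + exp(3)) + 16/3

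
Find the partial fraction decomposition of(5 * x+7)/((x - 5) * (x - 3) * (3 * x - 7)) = 21/(2*(3*x - 7)) - 11/(2*(x - 3)) + 2/(x - 5)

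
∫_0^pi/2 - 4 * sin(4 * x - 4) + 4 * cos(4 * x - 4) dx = 0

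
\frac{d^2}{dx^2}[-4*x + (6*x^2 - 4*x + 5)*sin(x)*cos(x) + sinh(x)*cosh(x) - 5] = -12*x^2*sin(2*x) + 8*x*sin(2*x) + 24*x*cos(2*x) - 4*sin(2*x) - 8*cos(2*x) + 2*sinh(2*x)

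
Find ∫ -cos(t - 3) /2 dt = -sin(t - 3)/2 + C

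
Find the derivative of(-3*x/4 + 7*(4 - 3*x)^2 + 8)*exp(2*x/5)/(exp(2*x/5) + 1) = (504*x^2*exp(2*x/5) + 2520*x*exp(4*x/5) + 1170*x*exp(2*x/5) - 3375*exp(4*x/5) - 2415*exp(2*x/5))/(20*exp(4*x/5) + 40*exp(2*x/5) + 20)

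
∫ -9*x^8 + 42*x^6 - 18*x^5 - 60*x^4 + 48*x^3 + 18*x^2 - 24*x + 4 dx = -x^9 + 6*x^7 - 3*x^6 - 12*x^5 + 12*x^4 + 6*x^3 - 12*x^2 + 4*x + C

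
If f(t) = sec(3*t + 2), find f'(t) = 3*tan(3*t + 2)*sec(3*t + 2)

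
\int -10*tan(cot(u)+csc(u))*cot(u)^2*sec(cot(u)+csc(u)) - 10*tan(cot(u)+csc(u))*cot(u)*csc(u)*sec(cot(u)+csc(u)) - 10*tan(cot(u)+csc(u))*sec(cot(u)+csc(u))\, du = 10*sec(cot(u) + csc(u)) + C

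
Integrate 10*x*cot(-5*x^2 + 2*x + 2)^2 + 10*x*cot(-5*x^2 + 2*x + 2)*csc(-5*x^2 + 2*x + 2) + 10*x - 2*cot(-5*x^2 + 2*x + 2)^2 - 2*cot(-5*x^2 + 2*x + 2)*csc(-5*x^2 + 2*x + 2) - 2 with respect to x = cot(-5*x^2 + 2*x + 2) + csc(-5*x^2 + 2*x + 2) + C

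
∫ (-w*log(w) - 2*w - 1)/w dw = -(w + 1)*(log(w) + 1) + C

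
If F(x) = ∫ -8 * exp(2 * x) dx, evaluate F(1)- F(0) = 4 - 4*exp(2)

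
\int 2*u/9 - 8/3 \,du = u^2/9 - 8*u/3 + C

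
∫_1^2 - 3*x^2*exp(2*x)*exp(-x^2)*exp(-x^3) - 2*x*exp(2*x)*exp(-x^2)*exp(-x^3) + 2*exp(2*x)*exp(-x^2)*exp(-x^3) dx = -1 + exp(-8)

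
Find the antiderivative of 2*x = x^2 + C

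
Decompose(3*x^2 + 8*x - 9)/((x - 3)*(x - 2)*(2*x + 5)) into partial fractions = -41/(99*(2*x + 5)) - 19/(9*(x - 2)) + 42/(11*(x - 3))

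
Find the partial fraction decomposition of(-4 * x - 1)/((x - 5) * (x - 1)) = 5/(4*(x - 1)) - 21/(4*(x - 5))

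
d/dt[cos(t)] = -sin(t)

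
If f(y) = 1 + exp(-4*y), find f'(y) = -4*exp(-4*y)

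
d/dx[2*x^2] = 4*x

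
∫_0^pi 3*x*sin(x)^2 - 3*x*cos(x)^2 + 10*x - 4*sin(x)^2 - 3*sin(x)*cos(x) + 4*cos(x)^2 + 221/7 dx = -20 + (5 + 7*pi)*(5*pi/7 + 4)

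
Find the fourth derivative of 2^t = 2^t*log(2)^4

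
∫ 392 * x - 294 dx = 196*x^2 - 294*x + C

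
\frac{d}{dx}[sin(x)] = cos(x)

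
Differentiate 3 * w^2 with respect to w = 6*w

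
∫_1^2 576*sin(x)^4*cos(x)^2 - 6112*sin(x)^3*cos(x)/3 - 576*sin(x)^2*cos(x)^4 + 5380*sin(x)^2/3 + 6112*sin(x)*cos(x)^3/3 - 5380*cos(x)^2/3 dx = 382*cos(4)/3 + 6*sin(12) - 6*sin(6) - 382*cos(8)/3 - 2744*sin(4)/3 + 2744*sin(2)/3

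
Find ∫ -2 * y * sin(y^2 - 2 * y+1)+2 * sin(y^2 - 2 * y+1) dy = cos((y - 1)^2) + C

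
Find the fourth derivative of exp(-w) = exp(-w)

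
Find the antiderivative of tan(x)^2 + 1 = tan(x) + C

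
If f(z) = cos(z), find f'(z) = -sin(z)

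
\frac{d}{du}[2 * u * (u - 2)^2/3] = 2*u^2 - 16*u/3 + 8/3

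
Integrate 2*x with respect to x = x^2 + C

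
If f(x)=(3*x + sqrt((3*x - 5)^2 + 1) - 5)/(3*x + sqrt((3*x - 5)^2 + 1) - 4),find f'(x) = (9*x + 3*sqrt(9*x^2 - 30*x + 26) - 15)/(54*x^3 + 18*x^2*sqrt(9*x^2 - 30*x + 26) - 252*x^2 - 54*x*sqrt(9*x^2 - 30*x + 26) + 396*x + 42*sqrt(9*x^2 - 30*x + 26) - 208)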